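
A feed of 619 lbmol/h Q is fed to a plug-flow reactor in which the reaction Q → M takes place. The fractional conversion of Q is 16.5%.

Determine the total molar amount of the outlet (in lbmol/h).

619 lbmol/h

Q reacted = 0.165 × 619 = 102.1 lbmol/h; ν_Q = −1, so ξ = 102.1/1 = 102.1 lbmol/h.
Outlet amounts (n = n₀ + ν ξ):
  Q: 619 − 1(102.1) = 516.9
  M: 0 + 1(102.1) = 102.1
Total out = 516.9 + 102.1 = 619 lbmol/h.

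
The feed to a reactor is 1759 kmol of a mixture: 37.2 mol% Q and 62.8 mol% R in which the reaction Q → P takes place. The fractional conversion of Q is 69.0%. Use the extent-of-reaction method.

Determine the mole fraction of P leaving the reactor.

0.257

Q reacted = 0.69 × 654.3 = 451.5 kmol; ν_Q = −1, so ξ = 451.5/1 = 451.5 kmol.
Outlet amounts (n = n₀ + ν ξ):
  Q: 654.3 − 1(451.5) = 202.8
  P: 0 + 1(451.5) = 451.5
  R: 1105 (inert)
Total out = 1759 kmol; y_P = 451.5 / 1759 = 0.2567.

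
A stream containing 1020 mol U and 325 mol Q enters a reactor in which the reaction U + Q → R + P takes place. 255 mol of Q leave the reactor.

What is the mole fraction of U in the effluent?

For Q: n = n₀ − 1ξ → 255 = 325 − 1ξ, giving ξ = 70 mol.
Outlet amounts (n = n₀ + ν ξ):
  U: 1020 − 1(70) = 950
  Q: 325 − 1(70) = 255
  R: 0 + 1(70) = 70
  P: 0 + 1(70) = 70
Total out = 1345 mol; y_U = 950 / 1345 = 0.7063.

0.706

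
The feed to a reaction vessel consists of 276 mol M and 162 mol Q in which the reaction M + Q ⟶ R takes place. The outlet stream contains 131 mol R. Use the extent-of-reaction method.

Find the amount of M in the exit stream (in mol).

145 mol

For R: n = n₀ + 1ξ → 131 = 0 + 1ξ, giving ξ = 131 mol.
Outlet amounts (n = n₀ + ν ξ):
  M: 276 − 1(131) = 145
  Q: 162 − 1(131) = 31
  R: 0 + 1(131) = 131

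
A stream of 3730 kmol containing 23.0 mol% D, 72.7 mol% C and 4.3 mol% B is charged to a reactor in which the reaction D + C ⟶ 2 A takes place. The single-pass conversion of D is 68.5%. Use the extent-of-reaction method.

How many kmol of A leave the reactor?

1180 kmol

D reacted = 0.685 × 857.9 = 587.7 kmol; ν_D = −1, so ξ = 587.7/1 = 587.7 kmol.
Outlet amounts (n = n₀ + ν ξ):
  D: 857.9 − 1(587.7) = 270.2
  C: 2712 − 1(587.7) = 2124
  A: 0 + 2(587.7) = 1175
  B: 160.4 (inert)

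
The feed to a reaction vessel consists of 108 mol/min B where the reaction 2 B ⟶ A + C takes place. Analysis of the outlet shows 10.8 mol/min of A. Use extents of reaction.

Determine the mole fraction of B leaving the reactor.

For A: n = n₀ + 1ξ → 10.8 = 0 + 1ξ, giving ξ = 10.8 mol/min.
Outlet amounts (n = n₀ + ν ξ):
  B: 108 − 2(10.8) = 86.4
  A: 0 + 1(10.8) = 10.8
  C: 0 + 1(10.8) = 10.8
Total out = 108 mol/min; y_B = 86.4 / 108 = 0.8.

0.8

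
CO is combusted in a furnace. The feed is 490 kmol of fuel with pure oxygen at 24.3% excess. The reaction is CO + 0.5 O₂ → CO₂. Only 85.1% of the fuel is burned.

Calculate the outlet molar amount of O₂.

Stoichiometric O₂ = 0.5 × 490 = 245 kmol; O₂ fed = 245 × 1.243 = 304.5 kmol.
Fuel reacted = 0.851 × 490 → ξ = 417 kmol.
Outlet (n = n₀ + ν ξ):
  CO: 490 − 1(417) = 73.01
  O₂: 304.5 − 0.5(417) = 96.04
  CO₂: 0 + 1(417) = 417

96 kmol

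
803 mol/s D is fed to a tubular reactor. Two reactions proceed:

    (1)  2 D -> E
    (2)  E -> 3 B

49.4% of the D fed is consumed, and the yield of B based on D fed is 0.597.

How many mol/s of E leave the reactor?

38.5 mol/s

Conversion of D: D consumed = 2ξ₁ = 0.494 × 803 → ξ₁ = 198.3 mol/s.
Yield of B: 3ξ₂ / 803 = 0.597 → ξ₂ = 159.8 mol/s.
Outlet amounts (n = n₀ + Σ ν·ξ):
  D: 803 − 2(198.3) = 406.3
  E: 0 + 1(198.3) − 1(159.8) = 38.54
  B: 0 + 3(159.8) = 479.4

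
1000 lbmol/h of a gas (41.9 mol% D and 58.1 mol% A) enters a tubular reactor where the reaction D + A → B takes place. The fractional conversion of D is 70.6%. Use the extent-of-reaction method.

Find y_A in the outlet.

D reacted = 0.706 × 419 = 295.8 lbmol/h; ν_D = −1, so ξ = 295.8/1 = 295.8 lbmol/h.
Outlet amounts (n = n₀ + ν ξ):
  D: 419 − 1(295.8) = 123.2
  A: 581 − 1(295.8) = 285.2
  B: 0 + 1(295.8) = 295.8
Total out = 704.2 lbmol/h; y_A = 285.2 / 704.2 = 0.405.

0.405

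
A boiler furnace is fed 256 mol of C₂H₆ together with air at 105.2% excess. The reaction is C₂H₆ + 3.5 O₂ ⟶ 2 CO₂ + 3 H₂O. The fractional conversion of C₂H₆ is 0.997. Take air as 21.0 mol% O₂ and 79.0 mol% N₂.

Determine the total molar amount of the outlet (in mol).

Stoichiometric O₂ = 3.5 × 256 = 896 mol; O₂ fed = 896 × 2.052 = 1839 mol.
N₂ fed = 1839 × 79/21 = 6917 mol.
Fuel reacted = 0.997 × 256 → ξ = 255.2 mol.
Outlet (n = n₀ + ν ξ):
  C₂H₆: 256 − 1(255.2) = 0.768
  O₂: 1839 − 3.5(255.2) = 945.3
  N₂: 6917 (inert)
  CO₂: 0 + 2(255.2) = 510.5
  H₂O: 0 + 3(255.2) = 765.7
Total out = 0.768 + 945.3 + 6917 + 510.5 + 765.7 = 9139 mol.

9140 mol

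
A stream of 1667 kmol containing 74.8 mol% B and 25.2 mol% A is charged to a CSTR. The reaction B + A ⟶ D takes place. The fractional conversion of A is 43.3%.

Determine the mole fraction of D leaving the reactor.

0.122

A reacted = 0.433 × 420.1 = 181.9 kmol; ν_A = −1, so ξ = 181.9/1 = 181.9 kmol.
Outlet amounts (n = n₀ + ν ξ):
  B: 1247 − 1(181.9) = 1065
  A: 420.1 − 1(181.9) = 238.2
  D: 0 + 1(181.9) = 181.9
Total out = 1485 kmol; y_D = 181.9 / 1485 = 0.1225.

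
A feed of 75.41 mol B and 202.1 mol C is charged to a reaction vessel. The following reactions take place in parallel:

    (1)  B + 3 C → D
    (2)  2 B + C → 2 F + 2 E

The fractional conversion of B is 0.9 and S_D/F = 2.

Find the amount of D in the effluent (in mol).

Conversion of B: B consumed = 0.9 × 75.41 = 67.87 mol = 1ξ₁ + 2ξ₂.
Selectivity: 1ξ₁ / (2ξ₂) = 2 → ξ₁ = 4 ξ₂.
Substitute: (1·4 + 2) ξ₂ = 67.87 → ξ₂ = 11.31 mol, ξ₁ = 45.25 mol.
Outlet amounts (n = n₀ + Σ ν·ξ):
  B: 75.41 − 1(45.25) − 2(11.31) = 7.541
  C: 202.1 − 3(45.25) − 1(11.31) = 55.05
  D: 0 + 1(45.25) = 45.25
  F: 0 + 2(11.31) = 22.62
  E: 0 + 2(11.31) = 22.62

45.2 mol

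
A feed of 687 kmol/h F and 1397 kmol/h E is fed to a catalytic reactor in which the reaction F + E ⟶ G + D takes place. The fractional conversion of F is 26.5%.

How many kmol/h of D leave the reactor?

F reacted = 0.265 × 687 = 182.1 kmol/h; ν_F = −1, so ξ = 182.1/1 = 182.1 kmol/h.
Outlet amounts (n = n₀ + ν ξ):
  F: 687 − 1(182.1) = 504.9
  E: 1397 − 1(182.1) = 1215
  G: 0 + 1(182.1) = 182.1
  D: 0 + 1(182.1) = 182.1

182 kmol/h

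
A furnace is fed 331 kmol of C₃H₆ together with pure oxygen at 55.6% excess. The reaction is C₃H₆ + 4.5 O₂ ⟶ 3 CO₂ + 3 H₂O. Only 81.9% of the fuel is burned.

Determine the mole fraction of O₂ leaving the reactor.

0.394

Stoichiometric O₂ = 4.5 × 331 = 1490 kmol; O₂ fed = 1490 × 1.556 = 2318 kmol.
Fuel reacted = 0.819 × 331 → ξ = 271.1 kmol.
Outlet (n = n₀ + ν ξ):
  C₃H₆: 331 − 1(271.1) = 59.91
  O₂: 2318 − 4.5(271.1) = 1098
  CO₂: 0 + 3(271.1) = 813.3
  H₂O: 0 + 3(271.1) = 813.3
Total out = 2784 kmol; y_O₂ = 1098 / 2784 = 0.3943.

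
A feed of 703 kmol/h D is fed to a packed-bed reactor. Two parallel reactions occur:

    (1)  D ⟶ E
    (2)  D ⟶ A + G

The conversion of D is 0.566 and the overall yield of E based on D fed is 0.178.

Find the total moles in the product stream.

976 kmol/h

Yield of E: 1ξ₁ / 703 = 0.178 → ξ₁ = 125.1 kmol/h.
Conversion of D: 1ξ₁ + 1ξ₂ = 0.566 × 703 = 397.9 → ξ₂ = 272.8 kmol/h.
Outlet amounts (n = n₀ + Σ ν·ξ):
  D: 703 − 1(125.1) − 1(272.8) = 305.1
  E: 0 + 1(125.1) = 125.1
  A: 0 + 1(272.8) = 272.8
  G: 0 + 1(272.8) = 272.8
Total out = 305.1 + 125.1 + 272.8 + 272.8 = 975.8 kmol/h.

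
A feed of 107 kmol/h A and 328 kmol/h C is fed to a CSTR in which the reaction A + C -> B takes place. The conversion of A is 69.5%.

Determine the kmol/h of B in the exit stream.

A reacted = 0.695 × 107 = 74.36 kmol/h; ν_A = −1, so ξ = 74.36/1 = 74.36 kmol/h.
Outlet amounts (n = n₀ + ν ξ):
  A: 107 − 1(74.36) = 32.64
  C: 328 − 1(74.36) = 253.6
  B: 0 + 1(74.36) = 74.36

74.4 kmol/h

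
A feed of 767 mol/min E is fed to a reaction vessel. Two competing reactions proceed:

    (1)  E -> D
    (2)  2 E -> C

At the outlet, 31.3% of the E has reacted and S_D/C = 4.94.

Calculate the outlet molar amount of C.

34.6 mol/min

Conversion of E: E consumed = 0.313 × 767 = 240.1 mol/min = 1ξ₁ + 2ξ₂.
Selectivity: 1ξ₁ / (1ξ₂) = 4.94 → ξ₁ = 4.94 ξ₂.
Substitute: (1·4.94 + 2) ξ₂ = 240.1 → ξ₂ = 34.59 mol/min, ξ₁ = 170.9 mol/min.
Outlet amounts (n = n₀ + Σ ν·ξ):
  E: 767 − 1(170.9) − 2(34.59) = 526.9
  D: 0 + 1(170.9) = 170.9
  C: 0 + 1(34.59) = 34.59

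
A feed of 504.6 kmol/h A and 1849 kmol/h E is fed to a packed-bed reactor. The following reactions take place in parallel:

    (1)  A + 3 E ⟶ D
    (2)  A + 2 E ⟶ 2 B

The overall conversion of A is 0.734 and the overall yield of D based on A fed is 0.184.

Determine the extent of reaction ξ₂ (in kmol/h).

Yield of D: 1ξ₁ / 504.6 = 0.184 → ξ₁ = 92.85 kmol/h.
Conversion of A: 1ξ₁ + 1ξ₂ = 0.734 × 504.6 = 370.4 → ξ₂ = 277.5 kmol/h.
Outlet amounts (n = n₀ + Σ ν·ξ):
  A: 504.6 − 1(92.85) − 1(277.5) = 134.2
  E: 1849 − 3(92.85) − 2(277.5) = 1015
  D: 0 + 1(92.85) = 92.85
  B: 0 + 2(277.5) = 555.1

ξ₂ = 278 kmol/h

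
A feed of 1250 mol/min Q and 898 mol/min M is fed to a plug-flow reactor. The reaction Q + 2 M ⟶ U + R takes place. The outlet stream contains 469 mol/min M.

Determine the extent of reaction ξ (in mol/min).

ξ = 214 mol/min

For M: n = n₀ − 2ξ → 469 = 898 − 2ξ, giving ξ = 214.5 mol/min.
Outlet amounts (n = n₀ + ν ξ):
  Q: 1250 − 1(214.5) = 1036
  M: 898 − 2(214.5) = 469
  U: 0 + 1(214.5) = 214.5
  R: 0 + 1(214.5) = 214.5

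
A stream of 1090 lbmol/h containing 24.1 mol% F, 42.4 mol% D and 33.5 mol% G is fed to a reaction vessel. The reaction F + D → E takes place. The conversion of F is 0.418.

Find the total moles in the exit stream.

F reacted = 0.418 × 262.7 = 109.8 lbmol/h; ν_F = −1, so ξ = 109.8/1 = 109.8 lbmol/h.
Outlet amounts (n = n₀ + ν ξ):
  F: 262.7 − 1(109.8) = 152.9
  D: 462.2 − 1(109.8) = 352.4
  E: 0 + 1(109.8) = 109.8
  G: 365.1 (inert)
Total out = 152.9 + 352.4 + 109.8 + 365.1 = 980.2 lbmol/h.

980 lbmol/h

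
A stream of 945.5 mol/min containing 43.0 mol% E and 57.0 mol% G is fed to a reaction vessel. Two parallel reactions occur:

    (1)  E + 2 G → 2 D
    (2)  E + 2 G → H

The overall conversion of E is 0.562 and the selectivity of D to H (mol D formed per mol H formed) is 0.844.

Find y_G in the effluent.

0.147

Conversion of E: E consumed = 0.562 × 406.6 = 228.5 mol/min = 1ξ₁ + 1ξ₂.
Selectivity: 2ξ₁ / (1ξ₂) = 0.844 → ξ₁ = 0.422 ξ₂.
Substitute: (1·0.422 + 1) ξ₂ = 228.5 → ξ₂ = 160.7 mol/min, ξ₁ = 67.81 mol/min.
Outlet amounts (n = n₀ + Σ ν·ξ):
  E: 406.6 − 1(67.81) − 1(160.7) = 178.1
  G: 538.9 − 2(67.81) − 2(160.7) = 81.96
  D: 0 + 2(67.81) = 135.6
  H: 0 + 1(160.7) = 160.7
Total out = 556.3 mol/min; y_G = 81.96 / 556.3 = 0.1473.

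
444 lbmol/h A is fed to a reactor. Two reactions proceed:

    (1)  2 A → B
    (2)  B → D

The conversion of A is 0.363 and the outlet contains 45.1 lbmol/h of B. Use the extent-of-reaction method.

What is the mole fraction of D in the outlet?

0.0976

Conversion of A: A consumed = 2ξ₁ = 0.363 × 444 → ξ₁ = 80.59 lbmol/h.
B balance: n_B = 0 + 1ξ₁ − 1ξ₂ = 45.1 → ξ₂ = (1·80.59 − 45.1)/1 = 35.49 lbmol/h.
Outlet amounts (n = n₀ + Σ ν·ξ):
  A: 444 − 2(80.59) = 282.8
  B: 0 + 1(80.59) − 1(35.49) = 45.1
  D: 0 + 1(35.49) = 35.49
Total out = 363.4 lbmol/h; y_D = 35.49 / 363.4 = 0.09765.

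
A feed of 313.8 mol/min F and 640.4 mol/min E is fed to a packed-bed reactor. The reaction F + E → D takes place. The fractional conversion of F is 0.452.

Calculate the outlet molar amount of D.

F reacted = 0.452 × 313.8 = 141.8 mol/min; ν_F = −1, so ξ = 141.8/1 = 141.8 mol/min.
Outlet amounts (n = n₀ + ν ξ):
  F: 313.8 − 1(141.8) = 172
  E: 640.4 − 1(141.8) = 498.6
  D: 0 + 1(141.8) = 141.8

142 mol/min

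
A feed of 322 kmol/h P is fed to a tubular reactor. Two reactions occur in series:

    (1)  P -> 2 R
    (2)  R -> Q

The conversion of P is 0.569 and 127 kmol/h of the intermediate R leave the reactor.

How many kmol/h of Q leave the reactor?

239 kmol/h

Conversion of P: P consumed = 1ξ₁ = 0.569 × 322 → ξ₁ = 183.2 kmol/h.
R balance: n_R = 0 + 2ξ₁ − 1ξ₂ = 127 → ξ₂ = (2·183.2 − 127)/1 = 239.4 kmol/h.
Outlet amounts (n = n₀ + Σ ν·ξ):
  P: 322 − 1(183.2) = 138.8
  R: 0 + 2(183.2) − 1(239.4) = 127
  Q: 0 + 1(239.4) = 239.4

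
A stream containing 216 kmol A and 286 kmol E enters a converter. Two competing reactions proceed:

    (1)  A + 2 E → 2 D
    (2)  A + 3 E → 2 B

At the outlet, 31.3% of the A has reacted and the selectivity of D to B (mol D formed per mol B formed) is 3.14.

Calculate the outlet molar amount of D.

103 kmol

Conversion of A: A consumed = 0.313 × 216 = 67.61 kmol = 1ξ₁ + 1ξ₂.
Selectivity: 2ξ₁ / (2ξ₂) = 3.14 → ξ₁ = 3.14 ξ₂.
Substitute: (1·3.14 + 1) ξ₂ = 67.61 → ξ₂ = 16.33 kmol, ξ₁ = 51.28 kmol.
Outlet amounts (n = n₀ + Σ ν·ξ):
  A: 216 − 1(51.28) − 1(16.33) = 148.4
  E: 286 − 2(51.28) − 3(16.33) = 134.5
  D: 0 + 2(51.28) = 102.6
  B: 0 + 2(16.33) = 32.66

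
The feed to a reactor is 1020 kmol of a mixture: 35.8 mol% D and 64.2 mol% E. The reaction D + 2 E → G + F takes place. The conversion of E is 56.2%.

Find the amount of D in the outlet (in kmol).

181 kmol

E reacted = 0.562 × 654.8 = 368 kmol; ν_E = −2, so ξ = 368/2 = 184 kmol.
Outlet amounts (n = n₀ + ν ξ):
  D: 365.2 − 1(184) = 181.1
  E: 654.8 − 2(184) = 286.8
  G: 0 + 1(184) = 184
  F: 0 + 1(184) = 184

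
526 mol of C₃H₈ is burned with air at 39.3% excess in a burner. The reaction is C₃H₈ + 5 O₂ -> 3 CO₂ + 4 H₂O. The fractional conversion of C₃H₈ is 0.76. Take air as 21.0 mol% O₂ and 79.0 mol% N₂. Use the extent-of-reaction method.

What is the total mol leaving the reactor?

18400 mol

Stoichiometric O₂ = 5 × 526 = 2630 mol; O₂ fed = 2630 × 1.393 = 3664 mol.
N₂ fed = 3664 × 79/21 = 13780 mol.
Fuel reacted = 0.76 × 526 → ξ = 399.8 mol.
Outlet (n = n₀ + ν ξ):
  C₃H₈: 526 − 1(399.8) = 126.2
  O₂: 3664 − 5(399.8) = 1665
  N₂: 13780 (inert)
  CO₂: 0 + 3(399.8) = 1199
  H₂O: 0 + 4(399.8) = 1599
Total out = 126.2 + 1665 + 13780 + 1199 + 1599 = 18370 mol.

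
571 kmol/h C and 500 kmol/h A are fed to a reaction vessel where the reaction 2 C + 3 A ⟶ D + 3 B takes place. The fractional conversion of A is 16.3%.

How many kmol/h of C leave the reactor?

517 kmol/h

A reacted = 0.163 × 500 = 81.5 kmol/h; ν_A = −3, so ξ = 81.5/3 = 27.17 kmol/h.
Outlet amounts (n = n₀ + ν ξ):
  C: 571 − 2(27.17) = 516.7
  A: 500 − 3(27.17) = 418.5
  D: 0 + 1(27.17) = 27.17
  B: 0 + 3(27.17) = 81.5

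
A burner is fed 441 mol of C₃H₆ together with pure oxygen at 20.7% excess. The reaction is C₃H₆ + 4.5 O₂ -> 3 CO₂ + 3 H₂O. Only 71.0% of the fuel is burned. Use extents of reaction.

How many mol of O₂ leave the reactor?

Stoichiometric O₂ = 4.5 × 441 = 1984 mol; O₂ fed = 1984 × 1.207 = 2395 mol.
Fuel reacted = 0.71 × 441 → ξ = 313.1 mol.
Outlet (n = n₀ + ν ξ):
  C₃H₆: 441 − 1(313.1) = 127.9
  O₂: 2395 − 4.5(313.1) = 986.3
  CO₂: 0 + 3(313.1) = 939.3
  H₂O: 0 + 3(313.1) = 939.3

986 mol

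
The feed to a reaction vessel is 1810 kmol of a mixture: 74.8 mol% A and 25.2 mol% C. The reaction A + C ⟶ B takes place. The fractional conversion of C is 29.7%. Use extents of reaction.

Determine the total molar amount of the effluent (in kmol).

1670 kmol

C reacted = 0.297 × 456.1 = 135.5 kmol; ν_C = −1, so ξ = 135.5/1 = 135.5 kmol.
Outlet amounts (n = n₀ + ν ξ):
  A: 1354 − 1(135.5) = 1218
  C: 456.1 − 1(135.5) = 320.7
  B: 0 + 1(135.5) = 135.5
Total out = 1218 + 320.7 + 135.5 = 1675 kmol.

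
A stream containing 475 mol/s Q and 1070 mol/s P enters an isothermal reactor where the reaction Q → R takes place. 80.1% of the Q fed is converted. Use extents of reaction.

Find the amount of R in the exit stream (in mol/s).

380 mol/s

Q reacted = 0.801 × 475 = 380.5 mol/s; ν_Q = −1, so ξ = 380.5/1 = 380.5 mol/s.
Outlet amounts (n = n₀ + ν ξ):
  Q: 475 − 1(380.5) = 94.52
  R: 0 + 1(380.5) = 380.5
  P: 1070 (inert)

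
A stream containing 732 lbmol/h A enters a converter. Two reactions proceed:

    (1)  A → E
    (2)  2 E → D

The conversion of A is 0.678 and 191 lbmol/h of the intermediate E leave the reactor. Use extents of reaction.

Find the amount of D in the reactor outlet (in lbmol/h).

153 lbmol/h

Conversion of A: A consumed = 1ξ₁ = 0.678 × 732 → ξ₁ = 496.3 lbmol/h.
E balance: n_E = 0 + 1ξ₁ − 2ξ₂ = 191 → ξ₂ = (1·496.3 − 191)/2 = 152.6 lbmol/h.
Outlet amounts (n = n₀ + Σ ν·ξ):
  A: 732 − 1(496.3) = 235.7
  E: 0 + 1(496.3) − 2(152.6) = 191
  D: 0 + 1(152.6) = 152.6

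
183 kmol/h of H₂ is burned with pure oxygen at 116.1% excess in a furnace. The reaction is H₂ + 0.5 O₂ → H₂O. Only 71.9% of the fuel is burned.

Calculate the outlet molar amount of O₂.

132 kmol/h

Stoichiometric O₂ = 0.5 × 183 = 91.5 kmol/h; O₂ fed = 91.5 × 2.161 = 197.7 kmol/h.
Fuel reacted = 0.719 × 183 → ξ = 131.6 kmol/h.
Outlet (n = n₀ + ν ξ):
  H₂: 183 − 1(131.6) = 51.42
  O₂: 197.7 − 0.5(131.6) = 131.9
  H₂O: 0 + 1(131.6) = 131.6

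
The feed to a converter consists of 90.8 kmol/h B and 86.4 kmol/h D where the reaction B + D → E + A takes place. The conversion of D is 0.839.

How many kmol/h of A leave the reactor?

D reacted = 0.839 × 86.4 = 72.49 kmol/h; ν_D = −1, so ξ = 72.49/1 = 72.49 kmol/h.
Outlet amounts (n = n₀ + ν ξ):
  B: 90.8 − 1(72.49) = 18.31
  D: 86.4 − 1(72.49) = 13.91
  E: 0 + 1(72.49) = 72.49
  A: 0 + 1(72.49) = 72.49

72.5 kmol/h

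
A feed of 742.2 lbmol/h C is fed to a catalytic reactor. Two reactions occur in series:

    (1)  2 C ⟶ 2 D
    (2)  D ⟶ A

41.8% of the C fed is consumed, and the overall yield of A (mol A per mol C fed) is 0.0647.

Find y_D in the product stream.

Conversion of C: C consumed = 2ξ₁ = 0.418 × 742.2 → ξ₁ = 155.1 lbmol/h.
Yield of A: 1ξ₂ / 742.2 = 0.0647 → ξ₂ = 48.02 lbmol/h.
Outlet amounts (n = n₀ + Σ ν·ξ):
  C: 742.2 − 2(155.1) = 432
  D: 0 + 2(155.1) − 1(48.02) = 262.2
  A: 0 + 1(48.02) = 48.02
Total out = 742.2 lbmol/h; y_D = 262.2 / 742.2 = 0.3533.

0.353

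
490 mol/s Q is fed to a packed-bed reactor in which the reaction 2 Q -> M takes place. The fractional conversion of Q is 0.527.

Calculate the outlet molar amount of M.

129 mol/s

Q reacted = 0.527 × 490 = 258.2 mol/s; ν_Q = −2, so ξ = 258.2/2 = 129.1 mol/s.
Outlet amounts (n = n₀ + ν ξ):
  Q: 490 − 2(129.1) = 231.8
  M: 0 + 1(129.1) = 129.1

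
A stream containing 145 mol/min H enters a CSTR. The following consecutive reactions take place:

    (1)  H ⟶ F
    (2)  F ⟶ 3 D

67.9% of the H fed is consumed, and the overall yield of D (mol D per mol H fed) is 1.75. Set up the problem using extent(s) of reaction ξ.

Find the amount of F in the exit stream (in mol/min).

Conversion of H: H consumed = 1ξ₁ = 0.679 × 145 → ξ₁ = 98.46 mol/min.
Yield of D: 3ξ₂ / 145 = 1.75 → ξ₂ = 84.58 mol/min.
Outlet amounts (n = n₀ + Σ ν·ξ):
  H: 145 − 1(98.46) = 46.54
  F: 0 + 1(98.46) − 1(84.58) = 13.87
  D: 0 + 3(84.58) = 253.8

13.9 mol/min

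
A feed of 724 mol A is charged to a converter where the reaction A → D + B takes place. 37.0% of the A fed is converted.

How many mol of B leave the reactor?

268 mol

A reacted = 0.37 × 724 = 267.9 mol; ν_A = −1, so ξ = 267.9/1 = 267.9 mol.
Outlet amounts (n = n₀ + ν ξ):
  A: 724 − 1(267.9) = 456.1
  D: 0 + 1(267.9) = 267.9
  B: 0 + 1(267.9) = 267.9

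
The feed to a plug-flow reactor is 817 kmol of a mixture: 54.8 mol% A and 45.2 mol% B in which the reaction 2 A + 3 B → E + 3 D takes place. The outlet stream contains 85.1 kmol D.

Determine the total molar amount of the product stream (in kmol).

789 kmol

For D: n = n₀ + 3ξ → 85.1 = 0 + 3ξ, giving ξ = 28.37 kmol.
Outlet amounts (n = n₀ + ν ξ):
  A: 447.7 − 2(28.37) = 391
  B: 369.3 − 3(28.37) = 284.2
  E: 0 + 1(28.37) = 28.37
  D: 0 + 3(28.37) = 85.1
Total out = 391 + 284.2 + 28.37 + 85.1 = 788.6 kmol.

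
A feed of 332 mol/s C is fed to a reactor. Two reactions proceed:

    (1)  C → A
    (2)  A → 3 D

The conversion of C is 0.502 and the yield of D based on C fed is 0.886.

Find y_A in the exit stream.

Conversion of C: C consumed = 1ξ₁ = 0.502 × 332 → ξ₁ = 166.7 mol/s.
Yield of D: 3ξ₂ / 332 = 0.886 → ξ₂ = 98.05 mol/s.
Outlet amounts (n = n₀ + Σ ν·ξ):
  C: 332 − 1(166.7) = 165.3
  A: 0 + 1(166.7) − 1(98.05) = 68.61
  D: 0 + 3(98.05) = 294.2
Total out = 528.1 mol/s; y_A = 68.61 / 528.1 = 0.1299.

0.13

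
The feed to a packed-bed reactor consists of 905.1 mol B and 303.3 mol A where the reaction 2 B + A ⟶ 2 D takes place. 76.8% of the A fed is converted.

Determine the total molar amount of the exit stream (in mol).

A reacted = 0.768 × 303.3 = 232.9 mol; ν_A = −1, so ξ = 232.9/1 = 232.9 mol.
Outlet amounts (n = n₀ + ν ξ):
  B: 905.1 − 2(232.9) = 439.2
  A: 303.3 − 1(232.9) = 70.37
  D: 0 + 2(232.9) = 465.9
Total out = 439.2 + 70.37 + 465.9 = 975.5 mol.

975 mol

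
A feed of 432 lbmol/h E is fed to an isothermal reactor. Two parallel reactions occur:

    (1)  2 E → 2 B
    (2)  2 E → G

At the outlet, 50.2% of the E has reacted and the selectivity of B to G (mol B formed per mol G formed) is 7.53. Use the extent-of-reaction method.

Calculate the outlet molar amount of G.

Conversion of E: E consumed = 0.502 × 432 = 216.9 lbmol/h = 2ξ₁ + 2ξ₂.
Selectivity: 2ξ₁ / (1ξ₂) = 7.53 → ξ₁ = 3.765 ξ₂.
Substitute: (2·3.765 + 2) ξ₂ = 216.9 → ξ₂ = 22.76 lbmol/h, ξ₁ = 85.68 lbmol/h.
Outlet amounts (n = n₀ + Σ ν·ξ):
  E: 432 − 2(85.68) − 2(22.76) = 215.1
  B: 0 + 2(85.68) = 171.4
  G: 0 + 1(22.76) = 22.76

22.8 lbmol/h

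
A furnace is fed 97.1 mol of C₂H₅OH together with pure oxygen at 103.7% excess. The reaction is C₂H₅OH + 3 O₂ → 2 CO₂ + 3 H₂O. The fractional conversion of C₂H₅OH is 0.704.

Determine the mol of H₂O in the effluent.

Stoichiometric O₂ = 3 × 97.1 = 291.3 mol; O₂ fed = 291.3 × 2.037 = 593.4 mol.
Fuel reacted = 0.704 × 97.1 → ξ = 68.36 mol.
Outlet (n = n₀ + ν ξ):
  C₂H₅OH: 97.1 − 1(68.36) = 28.74
  O₂: 593.4 − 3(68.36) = 388.3
  CO₂: 0 + 2(68.36) = 136.7
  H₂O: 0 + 3(68.36) = 205.1

205 mol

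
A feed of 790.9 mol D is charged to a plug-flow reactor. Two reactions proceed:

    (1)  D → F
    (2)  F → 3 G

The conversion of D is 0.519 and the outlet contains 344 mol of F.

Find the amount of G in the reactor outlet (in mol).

Conversion of D: D consumed = 1ξ₁ = 0.519 × 790.9 → ξ₁ = 410.5 mol.
F balance: n_F = 0 + 1ξ₁ − 1ξ₂ = 344 → ξ₂ = (1·410.5 − 344)/1 = 66.48 mol.
Outlet amounts (n = n₀ + Σ ν·ξ):
  D: 790.9 − 1(410.5) = 380.4
  F: 0 + 1(410.5) − 1(66.48) = 344
  G: 0 + 3(66.48) = 199.4

199 mol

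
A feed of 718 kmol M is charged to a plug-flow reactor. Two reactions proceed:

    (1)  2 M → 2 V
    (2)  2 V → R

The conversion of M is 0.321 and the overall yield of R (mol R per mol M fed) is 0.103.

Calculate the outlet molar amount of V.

Conversion of M: M consumed = 2ξ₁ = 0.321 × 718 → ξ₁ = 115.2 kmol.
Yield of R: 1ξ₂ / 718 = 0.103 → ξ₂ = 73.95 kmol.
Outlet amounts (n = n₀ + Σ ν·ξ):
  M: 718 − 2(115.2) = 487.5
  V: 0 + 2(115.2) − 2(73.95) = 82.57
  R: 0 + 1(73.95) = 73.95

82.6 kmol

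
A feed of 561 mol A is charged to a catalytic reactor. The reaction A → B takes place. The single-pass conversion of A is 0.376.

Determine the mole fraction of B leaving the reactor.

A reacted = 0.376 × 561 = 210.9 mol; ν_A = −1, so ξ = 210.9/1 = 210.9 mol.
Outlet amounts (n = n₀ + ν ξ):
  A: 561 − 1(210.9) = 350.1
  B: 0 + 1(210.9) = 210.9
Total out = 561 mol; y_B = 210.9 / 561 = 0.376.

0.376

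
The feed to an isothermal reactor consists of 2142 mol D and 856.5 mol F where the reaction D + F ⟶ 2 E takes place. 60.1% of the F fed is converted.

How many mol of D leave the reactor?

1630 mol

F reacted = 0.601 × 856.5 = 514.8 mol; ν_F = −1, so ξ = 514.8/1 = 514.8 mol.
Outlet amounts (n = n₀ + ν ξ):
  D: 2142 − 1(514.8) = 1627
  F: 856.5 − 1(514.8) = 341.7
  E: 0 + 2(514.8) = 1030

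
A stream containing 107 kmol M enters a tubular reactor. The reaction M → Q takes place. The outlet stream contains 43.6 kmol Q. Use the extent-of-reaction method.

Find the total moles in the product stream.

For Q: n = n₀ + 1ξ → 43.6 = 0 + 1ξ, giving ξ = 43.6 kmol.
Outlet amounts (n = n₀ + ν ξ):
  M: 107 − 1(43.6) = 63.4
  Q: 0 + 1(43.6) = 43.6
Total out = 63.4 + 43.6 = 107 kmol.

107 kmol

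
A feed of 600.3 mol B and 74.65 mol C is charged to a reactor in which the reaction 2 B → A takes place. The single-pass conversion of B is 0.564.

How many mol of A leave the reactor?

B reacted = 0.564 × 600.3 = 338.6 mol; ν_B = −2, so ξ = 338.6/2 = 169.3 mol.
Outlet amounts (n = n₀ + ν ξ):
  B: 600.3 − 2(169.3) = 261.7
  A: 0 + 1(169.3) = 169.3
  C: 74.65 (inert)

169 mol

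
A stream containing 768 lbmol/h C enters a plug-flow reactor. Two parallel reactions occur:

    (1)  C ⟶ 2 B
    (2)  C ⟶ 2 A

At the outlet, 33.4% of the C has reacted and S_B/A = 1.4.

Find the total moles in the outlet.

1020 lbmol/h

Conversion of C: C consumed = 0.334 × 768 = 256.5 lbmol/h = 1ξ₁ + 1ξ₂.
Selectivity: 2ξ₁ / (2ξ₂) = 1.4 → ξ₁ = 1.4 ξ₂.
Substitute: (1·1.4 + 1) ξ₂ = 256.5 → ξ₂ = 106.9 lbmol/h, ξ₁ = 149.6 lbmol/h.
Outlet amounts (n = n₀ + Σ ν·ξ):
  C: 768 − 1(149.6) − 1(106.9) = 511.5
  B: 0 + 2(149.6) = 299.3
  A: 0 + 2(106.9) = 213.8
Total out = 511.5 + 299.3 + 213.8 = 1025 lbmol/h.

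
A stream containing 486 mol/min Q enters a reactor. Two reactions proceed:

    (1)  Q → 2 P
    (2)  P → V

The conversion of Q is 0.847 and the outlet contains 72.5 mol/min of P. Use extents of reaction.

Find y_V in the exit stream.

0.836

Conversion of Q: Q consumed = 1ξ₁ = 0.847 × 486 → ξ₁ = 411.6 mol/min.
P balance: n_P = 0 + 2ξ₁ − 1ξ₂ = 72.5 → ξ₂ = (2·411.6 − 72.5)/1 = 750.8 mol/min.
Outlet amounts (n = n₀ + Σ ν·ξ):
  Q: 486 − 1(411.6) = 74.36
  P: 0 + 2(411.6) − 1(750.8) = 72.5
  V: 0 + 1(750.8) = 750.8
Total out = 897.6 mol/min; y_V = 750.8 / 897.6 = 0.8364.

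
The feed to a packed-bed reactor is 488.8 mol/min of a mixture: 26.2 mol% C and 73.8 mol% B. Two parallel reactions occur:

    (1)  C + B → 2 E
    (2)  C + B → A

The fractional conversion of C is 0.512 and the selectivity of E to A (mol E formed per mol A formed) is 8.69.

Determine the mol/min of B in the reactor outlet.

Conversion of C: C consumed = 0.512 × 128.1 = 65.57 mol/min = 1ξ₁ + 1ξ₂.
Selectivity: 2ξ₁ / (1ξ₂) = 8.69 → ξ₁ = 4.345 ξ₂.
Substitute: (1·4.345 + 1) ξ₂ = 65.57 → ξ₂ = 12.27 mol/min, ξ₁ = 53.3 mol/min.
Outlet amounts (n = n₀ + Σ ν·ξ):
  C: 128.1 − 1(53.3) − 1(12.27) = 62.5
  B: 360.7 − 1(53.3) − 1(12.27) = 295.2
  E: 0 + 2(53.3) = 106.6
  A: 0 + 1(12.27) = 12.27

295 mol/min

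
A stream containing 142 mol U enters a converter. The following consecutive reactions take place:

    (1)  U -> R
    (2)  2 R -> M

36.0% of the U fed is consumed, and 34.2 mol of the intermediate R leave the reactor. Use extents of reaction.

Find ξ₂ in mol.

Conversion of U: U consumed = 1ξ₁ = 0.36 × 142 → ξ₁ = 51.12 mol.
R balance: n_R = 0 + 1ξ₁ − 2ξ₂ = 34.2 → ξ₂ = (1·51.12 − 34.2)/2 = 8.46 mol.
Outlet amounts (n = n₀ + Σ ν·ξ):
  U: 142 − 1(51.12) = 90.88
  R: 0 + 1(51.12) − 2(8.46) = 34.2
  M: 0 + 1(8.46) = 8.46

ξ₂ = 8.46 mol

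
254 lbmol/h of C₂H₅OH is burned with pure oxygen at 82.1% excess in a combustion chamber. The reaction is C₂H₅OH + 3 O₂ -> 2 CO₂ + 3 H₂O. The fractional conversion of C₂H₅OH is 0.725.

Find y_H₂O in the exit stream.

Stoichiometric O₂ = 3 × 254 = 762 lbmol/h; O₂ fed = 762 × 1.821 = 1388 lbmol/h.
Fuel reacted = 0.725 × 254 → ξ = 184.2 lbmol/h.
Outlet (n = n₀ + ν ξ):
  C₂H₅OH: 254 − 1(184.2) = 69.85
  O₂: 1388 − 3(184.2) = 835.2
  CO₂: 0 + 2(184.2) = 368.3
  H₂O: 0 + 3(184.2) = 552.5
Total out = 1826 lbmol/h; y_H₂O = 552.5 / 1826 = 0.3026.

0.303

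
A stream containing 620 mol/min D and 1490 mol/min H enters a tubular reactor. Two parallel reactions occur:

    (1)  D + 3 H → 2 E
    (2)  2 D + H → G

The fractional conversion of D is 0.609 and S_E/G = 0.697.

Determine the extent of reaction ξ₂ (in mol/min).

Conversion of D: D consumed = 0.609 × 620 = 377.6 mol/min = 1ξ₁ + 2ξ₂.
Selectivity: 2ξ₁ / (1ξ₂) = 0.697 → ξ₁ = 0.3485 ξ₂.
Substitute: (1·0.3485 + 2) ξ₂ = 377.6 → ξ₂ = 160.8 mol/min, ξ₁ = 56.03 mol/min.
Outlet amounts (n = n₀ + Σ ν·ξ):
  D: 620 − 1(56.03) − 2(160.8) = 242.4
  H: 1490 − 3(56.03) − 1(160.8) = 1161
  E: 0 + 2(56.03) = 112.1
  G: 0 + 1(160.8) = 160.8

ξ₂ = 161 mol/min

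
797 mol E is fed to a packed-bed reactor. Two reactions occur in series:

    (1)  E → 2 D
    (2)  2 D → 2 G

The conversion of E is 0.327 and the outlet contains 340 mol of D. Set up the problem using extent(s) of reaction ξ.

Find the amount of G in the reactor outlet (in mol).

181 mol

Conversion of E: E consumed = 1ξ₁ = 0.327 × 797 → ξ₁ = 260.6 mol.
D balance: n_D = 0 + 2ξ₁ − 2ξ₂ = 340 → ξ₂ = (2·260.6 − 340)/2 = 90.62 mol.
Outlet amounts (n = n₀ + Σ ν·ξ):
  E: 797 − 1(260.6) = 536.4
  D: 0 + 2(260.6) − 2(90.62) = 340
  G: 0 + 2(90.62) = 181.2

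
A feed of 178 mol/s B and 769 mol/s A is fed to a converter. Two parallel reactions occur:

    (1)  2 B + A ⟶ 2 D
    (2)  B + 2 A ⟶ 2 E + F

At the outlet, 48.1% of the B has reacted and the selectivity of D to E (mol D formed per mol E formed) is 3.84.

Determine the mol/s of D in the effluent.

Conversion of B: B consumed = 0.481 × 178 = 85.62 mol/s = 2ξ₁ + 1ξ₂.
Selectivity: 2ξ₁ / (2ξ₂) = 3.84 → ξ₁ = 3.84 ξ₂.
Substitute: (2·3.84 + 1) ξ₂ = 85.62 → ξ₂ = 9.864 mol/s, ξ₁ = 37.88 mol/s.
Outlet amounts (n = n₀ + Σ ν·ξ):
  B: 178 − 2(37.88) − 1(9.864) = 92.38
  A: 769 − 1(37.88) − 2(9.864) = 711.4
  D: 0 + 2(37.88) = 75.75
  E: 0 + 2(9.864) = 19.73
  F: 0 + 1(9.864) = 9.864

75.8 mol/s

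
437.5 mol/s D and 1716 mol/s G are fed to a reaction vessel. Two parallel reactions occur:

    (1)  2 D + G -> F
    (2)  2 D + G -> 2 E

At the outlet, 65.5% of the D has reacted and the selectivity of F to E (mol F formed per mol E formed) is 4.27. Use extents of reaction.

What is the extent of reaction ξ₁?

Conversion of D: D consumed = 0.655 × 437.5 = 286.6 mol/s = 2ξ₁ + 2ξ₂.
Selectivity: 1ξ₁ / (2ξ₂) = 4.27 → ξ₁ = 8.54 ξ₂.
Substitute: (2·8.54 + 2) ξ₂ = 286.6 → ξ₂ = 15.02 mol/s, ξ₁ = 128.3 mol/s.
Outlet amounts (n = n₀ + Σ ν·ξ):
  D: 437.5 − 2(128.3) − 2(15.02) = 150.9
  G: 1716 − 1(128.3) − 1(15.02) = 1573
  F: 0 + 1(128.3) = 128.3
  E: 0 + 2(15.02) = 30.04

ξ₁ = 128 mol/s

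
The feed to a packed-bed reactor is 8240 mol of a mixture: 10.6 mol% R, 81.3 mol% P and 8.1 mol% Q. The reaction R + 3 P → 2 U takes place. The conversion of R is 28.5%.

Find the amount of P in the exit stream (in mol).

5950 mol

R reacted = 0.285 × 873.4 = 248.9 mol; ν_R = −1, so ξ = 248.9/1 = 248.9 mol.
Outlet amounts (n = n₀ + ν ξ):
  R: 873.4 − 1(248.9) = 624.5
  P: 6699 − 3(248.9) = 5952
  U: 0 + 2(248.9) = 497.9
  Q: 667.4 (inert)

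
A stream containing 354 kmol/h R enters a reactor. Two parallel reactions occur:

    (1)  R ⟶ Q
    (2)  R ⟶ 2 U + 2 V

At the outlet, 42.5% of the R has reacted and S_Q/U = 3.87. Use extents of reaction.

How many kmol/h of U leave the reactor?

Conversion of R: R consumed = 0.425 × 354 = 150.4 kmol/h = 1ξ₁ + 1ξ₂.
Selectivity: 1ξ₁ / (2ξ₂) = 3.87 → ξ₁ = 7.74 ξ₂.
Substitute: (1·7.74 + 1) ξ₂ = 150.4 → ξ₂ = 17.21 kmol/h, ξ₁ = 133.2 kmol/h.
Outlet amounts (n = n₀ + Σ ν·ξ):
  R: 354 − 1(133.2) − 1(17.21) = 203.6
  Q: 0 + 1(133.2) = 133.2
  U: 0 + 2(17.21) = 34.43
  V: 0 + 2(17.21) = 34.43

34.4 kmol/h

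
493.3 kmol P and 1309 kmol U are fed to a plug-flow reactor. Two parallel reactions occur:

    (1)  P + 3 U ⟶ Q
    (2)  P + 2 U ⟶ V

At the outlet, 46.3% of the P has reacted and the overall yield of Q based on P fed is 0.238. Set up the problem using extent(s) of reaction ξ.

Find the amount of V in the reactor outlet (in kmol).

111 kmol

Yield of Q: 1ξ₁ / 493.3 = 0.238 → ξ₁ = 117.4 kmol.
Conversion of P: 1ξ₁ + 1ξ₂ = 0.463 × 493.3 = 228.4 → ξ₂ = 111 kmol.
Outlet amounts (n = n₀ + Σ ν·ξ):
  P: 493.3 − 1(117.4) − 1(111) = 264.9
  U: 1309 − 3(117.4) − 2(111) = 734.8
  Q: 0 + 1(117.4) = 117.4
  V: 0 + 1(111) = 111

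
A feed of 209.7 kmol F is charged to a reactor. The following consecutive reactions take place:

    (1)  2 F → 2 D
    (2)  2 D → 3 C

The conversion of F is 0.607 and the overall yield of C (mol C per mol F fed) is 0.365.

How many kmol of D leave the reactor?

76.3 kmol

Conversion of F: F consumed = 2ξ₁ = 0.607 × 209.7 → ξ₁ = 63.64 kmol.
Yield of C: 3ξ₂ / 209.7 = 0.365 → ξ₂ = 25.51 kmol.
Outlet amounts (n = n₀ + Σ ν·ξ):
  F: 209.7 − 2(63.64) = 82.41
  D: 0 + 2(63.64) − 2(25.51) = 76.26
  C: 0 + 3(25.51) = 76.54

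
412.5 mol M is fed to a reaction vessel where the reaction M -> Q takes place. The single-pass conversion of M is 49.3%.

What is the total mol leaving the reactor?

412 mol

M reacted = 0.493 × 412.5 = 203.4 mol; ν_M = −1, so ξ = 203.4/1 = 203.4 mol.
Outlet amounts (n = n₀ + ν ξ):
  M: 412.5 − 1(203.4) = 209.1
  Q: 0 + 1(203.4) = 203.4
Total out = 209.1 + 203.4 = 412.5 mol.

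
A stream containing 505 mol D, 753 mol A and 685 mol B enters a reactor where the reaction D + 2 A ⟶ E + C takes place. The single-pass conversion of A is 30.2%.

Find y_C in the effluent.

A reacted = 0.302 × 753 = 227.4 mol; ν_A = −2, so ξ = 227.4/2 = 113.7 mol.
Outlet amounts (n = n₀ + ν ξ):
  D: 505 − 1(113.7) = 391.3
  A: 753 − 2(113.7) = 525.6
  E: 0 + 1(113.7) = 113.7
  C: 0 + 1(113.7) = 113.7
  B: 685 (inert)
Total out = 1829 mol; y_C = 113.7 / 1829 = 0.06216.

0.0622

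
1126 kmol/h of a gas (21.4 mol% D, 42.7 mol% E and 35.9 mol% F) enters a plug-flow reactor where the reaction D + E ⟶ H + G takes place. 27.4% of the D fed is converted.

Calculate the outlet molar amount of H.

66 kmol/h

D reacted = 0.274 × 241 = 66.02 kmol/h; ν_D = −1, so ξ = 66.02/1 = 66.02 kmol/h.
Outlet amounts (n = n₀ + ν ξ):
  D: 241 − 1(66.02) = 174.9
  E: 480.8 − 1(66.02) = 414.8
  H: 0 + 1(66.02) = 66.02
  G: 0 + 1(66.02) = 66.02
  F: 404.2 (inert)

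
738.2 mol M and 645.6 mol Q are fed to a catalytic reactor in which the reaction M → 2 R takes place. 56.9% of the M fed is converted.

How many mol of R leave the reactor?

M reacted = 0.569 × 738.2 = 420 mol; ν_M = −1, so ξ = 420/1 = 420 mol.
Outlet amounts (n = n₀ + ν ξ):
  M: 738.2 − 1(420) = 318.2
  R: 0 + 2(420) = 840.1
  Q: 645.6 (inert)

840 mol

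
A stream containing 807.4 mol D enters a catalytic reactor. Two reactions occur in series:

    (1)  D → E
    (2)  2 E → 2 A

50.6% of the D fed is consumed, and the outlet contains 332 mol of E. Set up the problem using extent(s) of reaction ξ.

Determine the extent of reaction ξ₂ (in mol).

Conversion of D: D consumed = 1ξ₁ = 0.506 × 807.4 → ξ₁ = 408.5 mol.
E balance: n_E = 0 + 1ξ₁ − 2ξ₂ = 332 → ξ₂ = (1·408.5 − 332)/2 = 38.27 mol.
Outlet amounts (n = n₀ + Σ ν·ξ):
  D: 807.4 − 1(408.5) = 398.9
  E: 0 + 1(408.5) − 2(38.27) = 332
  A: 0 + 2(38.27) = 76.54

ξ₂ = 38.3 mol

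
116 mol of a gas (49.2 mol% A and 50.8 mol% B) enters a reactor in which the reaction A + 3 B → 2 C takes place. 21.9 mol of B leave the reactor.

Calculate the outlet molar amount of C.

24.7 mol

For B: n = n₀ − 3ξ → 21.9 = 58.93 − 3ξ, giving ξ = 12.34 mol.
Outlet amounts (n = n₀ + ν ξ):
  A: 57.07 − 1(12.34) = 44.73
  B: 58.93 − 3(12.34) = 21.9
  C: 0 + 2(12.34) = 24.69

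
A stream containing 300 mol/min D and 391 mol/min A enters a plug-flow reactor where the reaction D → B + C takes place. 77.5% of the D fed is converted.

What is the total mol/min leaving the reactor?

924 mol/min

D reacted = 0.775 × 300 = 232.5 mol/min; ν_D = −1, so ξ = 232.5/1 = 232.5 mol/min.
Outlet amounts (n = n₀ + ν ξ):
  D: 300 − 1(232.5) = 67.5
  B: 0 + 1(232.5) = 232.5
  C: 0 + 1(232.5) = 232.5
  A: 391 (inert)
Total out = 67.5 + 232.5 + 232.5 + 391 = 923.5 mol/min.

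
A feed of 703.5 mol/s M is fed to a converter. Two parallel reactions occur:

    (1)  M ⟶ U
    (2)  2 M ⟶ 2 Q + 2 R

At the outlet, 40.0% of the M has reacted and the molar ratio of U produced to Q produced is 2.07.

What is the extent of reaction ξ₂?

Conversion of M: M consumed = 0.4 × 703.5 = 281.4 mol/s = 1ξ₁ + 2ξ₂.
Selectivity: 1ξ₁ / (2ξ₂) = 2.07 → ξ₁ = 4.14 ξ₂.
Substitute: (1·4.14 + 2) ξ₂ = 281.4 → ξ₂ = 45.83 mol/s, ξ₁ = 189.7 mol/s.
Outlet amounts (n = n₀ + Σ ν·ξ):
  M: 703.5 − 1(189.7) − 2(45.83) = 422.1
  U: 0 + 1(189.7) = 189.7
  Q: 0 + 2(45.83) = 91.66
  R: 0 + 2(45.83) = 91.66

ξ₂ = 45.8 mol/s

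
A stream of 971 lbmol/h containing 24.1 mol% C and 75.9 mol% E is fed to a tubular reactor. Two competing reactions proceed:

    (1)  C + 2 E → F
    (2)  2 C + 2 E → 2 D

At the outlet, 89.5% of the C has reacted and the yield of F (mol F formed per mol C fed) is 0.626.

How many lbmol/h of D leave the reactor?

Yield of F: 1ξ₁ / 234 = 0.626 → ξ₁ = 146.5 lbmol/h.
Conversion of C: 1ξ₁ + 2ξ₂ = 0.895 × 234 = 209.4 → ξ₂ = 31.47 lbmol/h.
Outlet amounts (n = n₀ + Σ ν·ξ):
  C: 234 − 1(146.5) − 2(31.47) = 24.57
  E: 737 − 2(146.5) − 2(31.47) = 381.1
  F: 0 + 1(146.5) = 146.5
  D: 0 + 2(31.47) = 62.95

62.9 lbmol/h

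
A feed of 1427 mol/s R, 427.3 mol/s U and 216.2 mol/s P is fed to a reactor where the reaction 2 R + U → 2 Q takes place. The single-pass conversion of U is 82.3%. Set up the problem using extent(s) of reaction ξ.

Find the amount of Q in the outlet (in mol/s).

U reacted = 0.823 × 427.3 = 351.7 mol/s; ν_U = −1, so ξ = 351.7/1 = 351.7 mol/s.
Outlet amounts (n = n₀ + ν ξ):
  R: 1427 − 2(351.7) = 723.7
  U: 427.3 − 1(351.7) = 75.63
  Q: 0 + 2(351.7) = 703.3
  P: 216.2 (inert)

703 mol/s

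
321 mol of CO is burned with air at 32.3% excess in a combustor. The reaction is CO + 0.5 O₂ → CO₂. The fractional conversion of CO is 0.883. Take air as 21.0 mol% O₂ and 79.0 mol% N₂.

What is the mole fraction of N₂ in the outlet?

Stoichiometric O₂ = 0.5 × 321 = 160.5 mol; O₂ fed = 160.5 × 1.323 = 212.3 mol.
N₂ fed = 212.3 × 79/21 = 798.8 mol.
Fuel reacted = 0.883 × 321 → ξ = 283.4 mol.
Outlet (n = n₀ + ν ξ):
  CO: 321 − 1(283.4) = 37.56
  O₂: 212.3 − 0.5(283.4) = 70.62
  N₂: 798.8 (inert)
  CO₂: 0 + 1(283.4) = 283.4
Total out = 1190 mol; y_N₂ = 798.8 / 1190 = 0.671.

0.671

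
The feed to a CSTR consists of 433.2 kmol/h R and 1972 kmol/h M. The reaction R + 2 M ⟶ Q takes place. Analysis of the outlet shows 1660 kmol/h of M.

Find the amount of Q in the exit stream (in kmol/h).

For M: n = n₀ − 2ξ → 1660 = 1972 − 2ξ, giving ξ = 156 kmol/h.
Outlet amounts (n = n₀ + ν ξ):
  R: 433.2 − 1(156) = 277.2
  M: 1972 − 2(156) = 1660
  Q: 0 + 1(156) = 156

156 kmol/h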